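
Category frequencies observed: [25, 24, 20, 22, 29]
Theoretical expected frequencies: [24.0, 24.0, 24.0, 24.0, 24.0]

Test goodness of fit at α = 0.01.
Chi-square goodness of fit test:
H₀: observed counts match expected distribution
H₁: observed counts differ from expected distribution
df = k - 1 = 4
χ² = Σ(O - E)²/E
   = (25 - 24.0)²/24.0 + (24 - 24.0)²/24.0 + (20 - 24.0)²/24.0 + (22 - 24.0)²/24.0 + (29 - 24.0)²/24.0
   = 0.042 + 0.000 + 0.667 + 0.167 + 1.042
   = 1.92
p-value = 0.7511

Since p-value > α = 0.01, we fail to reject H₀.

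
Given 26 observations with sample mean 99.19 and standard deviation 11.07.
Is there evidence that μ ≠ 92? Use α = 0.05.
One-sample t-test:
H₀: μ = 92
H₁: μ ≠ 92
df = n - 1 = 25
t = (x̄ - μ₀) / (s/√n) = (99.19 - 92) / (11.07/√26) = 3.312
p-value = 0.0028

Since p-value < α = 0.05, we reject H₀.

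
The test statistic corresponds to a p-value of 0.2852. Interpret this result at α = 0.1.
Since p = 0.2852 > α = 0.1, fail to reject H₀.
There is insufficient evidence to reject the null hypothesis; the result is not statistically significant at the 0.1 level.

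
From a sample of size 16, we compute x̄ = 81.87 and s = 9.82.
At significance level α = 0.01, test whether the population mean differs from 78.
One-sample t-test:
H₀: μ = 78
H₁: μ ≠ 78
df = n - 1 = 15
t = (x̄ - μ₀) / (s/√n) = (81.87 - 78) / (9.82/√16) = 1.576
p-value = 0.1358

Since p-value > α = 0.01, we fail to reject H₀.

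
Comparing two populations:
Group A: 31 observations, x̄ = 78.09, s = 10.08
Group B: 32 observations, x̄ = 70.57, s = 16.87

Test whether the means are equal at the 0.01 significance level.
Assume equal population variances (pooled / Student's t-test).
Student's two-sample t-test (equal variances):
H₀: μ₁ = μ₂
H₁: μ₁ ≠ μ₂
df = n₁ + n₂ - 2 = 61
Pooled variance s_p² = [(n₁-1)s₁² + (n₂-1)s₂²] / (n₁ + n₂ - 2) = [(30)(10.08²) + (31)(16.87²)] / 61 = 194.6016
SE = √(s_p²(1/n₁ + 1/n₂)) = √(194.6016 × (1/31 + 1/32)) = 3.5155
t = (x̄₁ - x̄₂) / SE = (78.09 - 70.57) / 3.5155 = 7.52 / 3.5155 = 2.139
p-value = 0.0364

Since p-value > α = 0.01, we fail to reject H₀.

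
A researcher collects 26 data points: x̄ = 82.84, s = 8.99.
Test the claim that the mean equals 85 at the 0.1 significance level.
One-sample t-test:
H₀: μ = 85
H₁: μ ≠ 85
df = n - 1 = 25
t = (x̄ - μ₀) / (s/√n) = (82.84 - 85) / (8.99/√26) = -1.225
p-value = 0.2319

Since p-value > α = 0.1, we fail to reject H₀.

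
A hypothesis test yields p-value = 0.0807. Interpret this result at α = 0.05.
Since p = 0.0807 > α = 0.05, fail to reject H₀.
There is insufficient evidence to reject the null hypothesis; the result is not statistically significant at the 0.05 level.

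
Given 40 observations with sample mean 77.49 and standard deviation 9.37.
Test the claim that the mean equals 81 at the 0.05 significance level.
One-sample t-test:
H₀: μ = 81
H₁: μ ≠ 81
df = n - 1 = 39
t = (x̄ - μ₀) / (s/√n) = (77.49 - 81) / (9.37/√40) = -2.369
p-value = 0.0229

Since p-value < α = 0.05, we reject H₀.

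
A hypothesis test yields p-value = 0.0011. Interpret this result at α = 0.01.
Since p = 0.0011 < α = 0.01, reject H₀.
There is sufficient evidence to reject the null hypothesis; the result is statistically significant at the 0.01 level.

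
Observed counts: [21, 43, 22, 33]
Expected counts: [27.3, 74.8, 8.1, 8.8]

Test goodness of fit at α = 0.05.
Chi-square goodness of fit test:
H₀: observed counts match expected distribution
H₁: observed counts differ from expected distribution
df = k - 1 = 3
χ² = Σ(O - E)²/E
   = (21 - 27.3)²/27.3 + (43 - 74.8)²/74.8 + (22 - 8.1)²/8.1 + (33 - 8.8)²/8.8
   = 1.454 + 13.519 + 23.853 + 66.550
   = 105.38
p-value < 0.0001

Since p-value < α = 0.05, we reject H₀.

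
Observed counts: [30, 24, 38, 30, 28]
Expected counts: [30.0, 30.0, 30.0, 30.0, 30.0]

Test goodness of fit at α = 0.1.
Chi-square goodness of fit test:
H₀: observed counts match expected distribution
H₁: observed counts differ from expected distribution
df = k - 1 = 4
χ² = Σ(O - E)²/E
   = (30 - 30.0)²/30.0 + (24 - 30.0)²/30.0 + (38 - 30.0)²/30.0 + (30 - 30.0)²/30.0 + (28 - 30.0)²/30.0
   = 0.000 + 1.200 + 2.133 + 0.000 + 0.133
   = 3.47
p-value = 0.4830

Since p-value > α = 0.1, we fail to reject H₀.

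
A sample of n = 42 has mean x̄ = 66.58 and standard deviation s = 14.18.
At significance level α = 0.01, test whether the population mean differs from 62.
One-sample t-test:
H₀: μ = 62
H₁: μ ≠ 62
df = n - 1 = 41
t = (x̄ - μ₀) / (s/√n) = (66.58 - 62) / (14.18/√42) = 2.093
p-value = 0.0426

Since p-value > α = 0.01, we fail to reject H₀.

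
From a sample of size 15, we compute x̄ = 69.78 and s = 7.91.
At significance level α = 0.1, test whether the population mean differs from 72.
One-sample t-test:
H₀: μ = 72
H₁: μ ≠ 72
df = n - 1 = 14
t = (x̄ - μ₀) / (s/√n) = (69.78 - 72) / (7.91/√15) = -1.087
p-value = 0.2954

Since p-value > α = 0.1, we fail to reject H₀.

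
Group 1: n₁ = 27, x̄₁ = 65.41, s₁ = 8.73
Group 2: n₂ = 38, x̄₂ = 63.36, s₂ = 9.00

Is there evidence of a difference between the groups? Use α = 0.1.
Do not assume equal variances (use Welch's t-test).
Welch's two-sample t-test:
H₀: μ₁ = μ₂
H₁: μ₁ ≠ μ₂
s₁²/n₁ = 8.73²/27 = 2.8227,  s₂²/n₂ = 9.00²/38 = 2.1316
SE = √(s₁²/n₁ + s₂²/n₂) = √(2.8227 + 2.1316) = 2.2258
df (Welch-Satterthwaite) = (s₁²/n₁ + s₂²/n₂)² / [(s₁²/n₁)²/(n₁-1) + (s₂²/n₂)²/(n₂-1)] ≈ 57.18
t = (x̄₁ - x̄₂) / SE = (65.41 - 63.36) / 2.2258 = 2.05 / 2.2258 = 0.921
p-value = 0.3609

Since p-value > α = 0.1, we fail to reject H₀.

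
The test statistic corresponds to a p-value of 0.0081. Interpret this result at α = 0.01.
Since p = 0.0081 < α = 0.01, reject H₀.
There is sufficient evidence to reject the null hypothesis; the result is statistically significant at the 0.01 level.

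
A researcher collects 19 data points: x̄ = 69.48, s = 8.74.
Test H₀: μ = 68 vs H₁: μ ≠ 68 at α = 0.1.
One-sample t-test:
H₀: μ = 68
H₁: μ ≠ 68
df = n - 1 = 18
t = (x̄ - μ₀) / (s/√n) = (69.48 - 68) / (8.74/√19) = 0.738
p-value = 0.4700

Since p-value > α = 0.1, we fail to reject H₀.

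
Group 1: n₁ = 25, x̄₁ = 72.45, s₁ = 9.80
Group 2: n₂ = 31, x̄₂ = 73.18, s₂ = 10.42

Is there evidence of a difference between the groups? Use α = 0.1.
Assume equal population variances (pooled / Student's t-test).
Student's two-sample t-test (equal variances):
H₀: μ₁ = μ₂
H₁: μ₁ ≠ μ₂
df = n₁ + n₂ - 2 = 54
Pooled variance s_p² = [(n₁-1)s₁² + (n₂-1)s₂²] / (n₁ + n₂ - 2) = [(24)(9.80²) + (30)(10.42²)] / 54 = 103.0047
SE = √(s_p²(1/n₁ + 1/n₂)) = √(103.0047 × (1/25 + 1/31)) = 2.7282
t = (x̄₁ - x̄₂) / SE = (72.45 - 73.18) / 2.7282 = -0.73 / 2.7282 = -0.268
p-value = 0.7900

Since p-value > α = 0.1, we fail to reject H₀.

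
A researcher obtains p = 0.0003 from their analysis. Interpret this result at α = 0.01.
Since p = 0.0003 < α = 0.01, reject H₀.
There is sufficient evidence to reject the null hypothesis; the result is statistically significant at the 0.01 level.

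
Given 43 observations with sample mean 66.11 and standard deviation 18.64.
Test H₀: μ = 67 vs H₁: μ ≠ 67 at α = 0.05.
One-sample t-test:
H₀: μ = 67
H₁: μ ≠ 67
df = n - 1 = 42
t = (x̄ - μ₀) / (s/√n) = (66.11 - 67) / (18.64/√43) = -0.313
p-value = 0.7558

Since p-value > α = 0.05, we fail to reject H₀.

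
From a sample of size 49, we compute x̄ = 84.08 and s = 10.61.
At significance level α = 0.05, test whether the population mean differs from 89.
One-sample t-test:
H₀: μ = 89
H₁: μ ≠ 89
df = n - 1 = 48
t = (x̄ - μ₀) / (s/√n) = (84.08 - 89) / (10.61/√49) = -3.246
p-value = 0.0021

Since p-value < α = 0.05, we reject H₀.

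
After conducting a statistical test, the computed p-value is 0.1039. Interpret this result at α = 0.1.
Since p = 0.1039 > α = 0.1, fail to reject H₀.
There is insufficient evidence to reject the null hypothesis; the result is not statistically significant at the 0.1 level.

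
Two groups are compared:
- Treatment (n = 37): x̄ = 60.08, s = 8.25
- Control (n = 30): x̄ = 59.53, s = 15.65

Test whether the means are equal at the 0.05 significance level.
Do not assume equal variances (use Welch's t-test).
Welch's two-sample t-test:
H₀: μ₁ = μ₂
H₁: μ₁ ≠ μ₂
s₁²/n₁ = 8.25²/37 = 1.8395,  s₂²/n₂ = 15.65²/30 = 8.1641
SE = √(s₁²/n₁ + s₂²/n₂) = √(1.8395 + 8.1641) = 3.1628
df (Welch-Satterthwaite) = (s₁²/n₁ + s₂²/n₂)² / [(s₁²/n₁)²/(n₁-1) + (s₂²/n₂)²/(n₂-1)] ≈ 41.83
t = (x̄₁ - x̄₂) / SE = (60.08 - 59.53) / 3.1628 = 0.55 / 3.1628 = 0.174
p-value = 0.8628

Since p-value > α = 0.05, we fail to reject H₀.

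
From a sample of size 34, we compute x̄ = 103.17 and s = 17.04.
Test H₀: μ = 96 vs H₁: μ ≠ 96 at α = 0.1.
One-sample t-test:
H₀: μ = 96
H₁: μ ≠ 96
df = n - 1 = 33
t = (x̄ - μ₀) / (s/√n) = (103.17 - 96) / (17.04/√34) = 2.454
p-value = 0.0196

Since p-value < α = 0.1, we reject H₀.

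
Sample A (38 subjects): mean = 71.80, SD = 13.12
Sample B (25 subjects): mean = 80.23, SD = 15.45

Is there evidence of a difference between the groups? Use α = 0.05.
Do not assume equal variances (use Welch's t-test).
Welch's two-sample t-test:
H₀: μ₁ = μ₂
H₁: μ₁ ≠ μ₂
s₁²/n₁ = 13.12²/38 = 4.5299,  s₂²/n₂ = 15.45²/25 = 9.5481
SE = √(s₁²/n₁ + s₂²/n₂) = √(4.5299 + 9.5481) = 3.7521
df (Welch-Satterthwaite) = (s₁²/n₁ + s₂²/n₂)² / [(s₁²/n₁)²/(n₁-1) + (s₂²/n₂)²/(n₂-1)] ≈ 45.53
t = (x̄₁ - x̄₂) / SE = (71.80 - 80.23) / 3.7521 = -8.43 / 3.7521 = -2.247
p-value = 0.0295

Since p-value < α = 0.05, we reject H₀.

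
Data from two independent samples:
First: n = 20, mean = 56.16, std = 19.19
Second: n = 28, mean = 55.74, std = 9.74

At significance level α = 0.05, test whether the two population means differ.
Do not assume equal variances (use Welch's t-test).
Welch's two-sample t-test:
H₀: μ₁ = μ₂
H₁: μ₁ ≠ μ₂
s₁²/n₁ = 19.19²/20 = 18.4128,  s₂²/n₂ = 9.74²/28 = 3.3881
SE = √(s₁²/n₁ + s₂²/n₂) = √(18.4128 + 3.3881) = 4.6691
df (Welch-Satterthwaite) = (s₁²/n₁ + s₂²/n₂)² / [(s₁²/n₁)²/(n₁-1) + (s₂²/n₂)²/(n₂-1)] ≈ 26.02
t = (x̄₁ - x̄₂) / SE = (56.16 - 55.74) / 4.6691 = 0.42 / 4.6691 = 0.090
p-value = 0.9290

Since p-value > α = 0.05, we fail to reject H₀.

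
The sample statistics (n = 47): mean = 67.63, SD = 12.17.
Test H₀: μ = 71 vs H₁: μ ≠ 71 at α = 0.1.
One-sample t-test:
H₀: μ = 71
H₁: μ ≠ 71
df = n - 1 = 46
t = (x̄ - μ₀) / (s/√n) = (67.63 - 71) / (12.17/√47) = -1.898
p-value = 0.0639

Since p-value < α = 0.1, we reject H₀.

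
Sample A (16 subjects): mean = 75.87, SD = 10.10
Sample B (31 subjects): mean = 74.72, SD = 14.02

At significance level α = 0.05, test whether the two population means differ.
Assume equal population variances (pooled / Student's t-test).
Student's two-sample t-test (equal variances):
H₀: μ₁ = μ₂
H₁: μ₁ ≠ μ₂
df = n₁ + n₂ - 2 = 45
Pooled variance s_p² = [(n₁-1)s₁² + (n₂-1)s₂²] / (n₁ + n₂ - 2) = [(15)(10.10²) + (30)(14.02²)] / 45 = 165.0436
SE = √(s_p²(1/n₁ + 1/n₂)) = √(165.0436 × (1/16 + 1/31)) = 3.9546
t = (x̄₁ - x̄₂) / SE = (75.87 - 74.72) / 3.9546 = 1.15 / 3.9546 = 0.291
p-value = 0.7725

Since p-value > α = 0.05, we fail to reject H₀.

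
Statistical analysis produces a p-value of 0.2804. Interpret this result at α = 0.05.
Since p = 0.2804 > α = 0.05, fail to reject H₀.
There is insufficient evidence to reject the null hypothesis; the result is not statistically significant at the 0.05 level.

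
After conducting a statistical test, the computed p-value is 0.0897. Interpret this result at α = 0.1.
Since p = 0.0897 < α = 0.1, reject H₀.
There is sufficient evidence to reject the null hypothesis; the result is statistically significant at the 0.1 level.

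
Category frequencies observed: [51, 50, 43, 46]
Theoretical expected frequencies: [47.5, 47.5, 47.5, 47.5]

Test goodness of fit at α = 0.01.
Chi-square goodness of fit test:
H₀: observed counts match expected distribution
H₁: observed counts differ from expected distribution
df = k - 1 = 3
χ² = Σ(O - E)²/E
   = (51 - 47.5)²/47.5 + (50 - 47.5)²/47.5 + (43 - 47.5)²/47.5 + (46 - 47.5)²/47.5
   = 0.258 + 0.132 + 0.426 + 0.047
   = 0.86
p-value = 0.8343

Since p-value > α = 0.01, we fail to reject H₀.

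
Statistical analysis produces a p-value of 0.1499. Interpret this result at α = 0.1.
Since p = 0.1499 > α = 0.1, fail to reject H₀.
There is insufficient evidence to reject the null hypothesis; the result is not statistically significant at the 0.1 level.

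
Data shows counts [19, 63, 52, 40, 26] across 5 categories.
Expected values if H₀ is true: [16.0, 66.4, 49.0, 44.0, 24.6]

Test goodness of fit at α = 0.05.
Chi-square goodness of fit test:
H₀: observed counts match expected distribution
H₁: observed counts differ from expected distribution
df = k - 1 = 4
χ² = Σ(O - E)²/E
   = (19 - 16.0)²/16.0 + (63 - 66.4)²/66.4 + (52 - 49.0)²/49.0 + (40 - 44.0)²/44.0 + (26 - 24.6)²/24.6
   = 0.562 + 0.174 + 0.184 + 0.364 + 0.080
   = 1.36
p-value = 0.8505

Since p-value > α = 0.05, we fail to reject H₀.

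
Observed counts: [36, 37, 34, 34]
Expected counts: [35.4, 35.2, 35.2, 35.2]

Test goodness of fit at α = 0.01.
Chi-square goodness of fit test:
H₀: observed counts match expected distribution
H₁: observed counts differ from expected distribution
df = k - 1 = 3
χ² = Σ(O - E)²/E
   = (36 - 35.4)²/35.4 + (37 - 35.2)²/35.2 + (34 - 35.2)²/35.2 + (34 - 35.2)²/35.2
   = 0.010 + 0.092 + 0.041 + 0.041
   = 0.18
p-value = 0.9801

Since p-value > α = 0.01, we fail to reject H₀.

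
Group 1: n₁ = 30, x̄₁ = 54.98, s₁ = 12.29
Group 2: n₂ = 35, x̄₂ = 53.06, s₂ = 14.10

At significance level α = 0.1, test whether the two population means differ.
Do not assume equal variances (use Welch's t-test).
Welch's two-sample t-test:
H₀: μ₁ = μ₂
H₁: μ₁ ≠ μ₂
s₁²/n₁ = 12.29²/30 = 5.0348,  s₂²/n₂ = 14.10²/35 = 5.6803
SE = √(s₁²/n₁ + s₂²/n₂) = √(5.0348 + 5.6803) = 3.2734
df (Welch-Satterthwaite) = (s₁²/n₁ + s₂²/n₂)² / [(s₁²/n₁)²/(n₁-1) + (s₂²/n₂)²/(n₂-1)] ≈ 62.98
t = (x̄₁ - x̄₂) / SE = (54.98 - 53.06) / 3.2734 = 1.92 / 3.2734 = 0.587
p-value = 0.5596

Since p-value > α = 0.1, we fail to reject H₀.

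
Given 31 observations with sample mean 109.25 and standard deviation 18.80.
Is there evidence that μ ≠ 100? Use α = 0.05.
One-sample t-test:
H₀: μ = 100
H₁: μ ≠ 100
df = n - 1 = 30
t = (x̄ - μ₀) / (s/√n) = (109.25 - 100) / (18.80/√31) = 2.739
p-value = 0.0103

Since p-value < α = 0.05, we reject H₀.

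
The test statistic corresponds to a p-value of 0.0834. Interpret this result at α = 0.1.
Since p = 0.0834 < α = 0.1, reject H₀.
There is sufficient evidence to reject the null hypothesis; the result is statistically significant at the 0.1 level.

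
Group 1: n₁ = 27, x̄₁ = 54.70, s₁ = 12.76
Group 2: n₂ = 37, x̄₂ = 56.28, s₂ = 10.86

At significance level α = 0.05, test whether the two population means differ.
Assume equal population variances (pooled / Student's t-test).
Student's two-sample t-test (equal variances):
H₀: μ₁ = μ₂
H₁: μ₁ ≠ μ₂
df = n₁ + n₂ - 2 = 62
Pooled variance s_p² = [(n₁-1)s₁² + (n₂-1)s₂²] / (n₁ + n₂ - 2) = [(26)(12.76²) + (36)(10.86²)] / 62 = 136.7594
SE = √(s_p²(1/n₁ + 1/n₂)) = √(136.7594 × (1/27 + 1/37)) = 2.9600
t = (x̄₁ - x̄₂) / SE = (54.70 - 56.28) / 2.9600 = -1.58 / 2.9600 = -0.534
p-value = 0.5954

Since p-value > α = 0.05, we fail to reject H₀.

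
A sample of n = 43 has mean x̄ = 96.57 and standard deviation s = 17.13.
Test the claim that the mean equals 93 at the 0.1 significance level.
One-sample t-test:
H₀: μ = 93
H₁: μ ≠ 93
df = n - 1 = 42
t = (x̄ - μ₀) / (s/√n) = (96.57 - 93) / (17.13/√43) = 1.367
p-value = 0.1790

Since p-value > α = 0.1, we fail to reject H₀.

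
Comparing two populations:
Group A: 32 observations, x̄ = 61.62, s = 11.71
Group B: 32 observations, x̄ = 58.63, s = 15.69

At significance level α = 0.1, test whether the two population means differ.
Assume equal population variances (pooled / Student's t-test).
Student's two-sample t-test (equal variances):
H₀: μ₁ = μ₂
H₁: μ₁ ≠ μ₂
df = n₁ + n₂ - 2 = 62
Pooled variance s_p² = [(n₁-1)s₁² + (n₂-1)s₂²] / (n₁ + n₂ - 2) = [(31)(11.71²) + (31)(15.69²)] / 62 = 191.6501
SE = √(s_p²(1/n₁ + 1/n₂)) = √(191.6501 × (1/32 + 1/32)) = 3.4609
t = (x̄₁ - x̄₂) / SE = (61.62 - 58.63) / 3.4609 = 2.99 / 3.4609 = 0.864
p-value = 0.3910

Since p-value > α = 0.1, we fail to reject H₀.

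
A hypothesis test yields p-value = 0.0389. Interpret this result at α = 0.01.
Since p = 0.0389 > α = 0.01, fail to reject H₀.
There is insufficient evidence to reject the null hypothesis; the result is not statistically significant at the 0.01 level.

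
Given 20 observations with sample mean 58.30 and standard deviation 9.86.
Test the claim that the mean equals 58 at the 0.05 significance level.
One-sample t-test:
H₀: μ = 58
H₁: μ ≠ 58
df = n - 1 = 19
t = (x̄ - μ₀) / (s/√n) = (58.30 - 58) / (9.86/√20) = 0.136
p-value = 0.8932

Since p-value > α = 0.05, we fail to reject H₀.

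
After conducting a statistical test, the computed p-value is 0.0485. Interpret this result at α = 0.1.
Since p = 0.0485 < α = 0.1, reject H₀.
There is sufficient evidence to reject the null hypothesis; the result is statistically significant at the 0.1 level.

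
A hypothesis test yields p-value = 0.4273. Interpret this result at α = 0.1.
Since p = 0.4273 > α = 0.1, fail to reject H₀.
There is insufficient evidence to reject the null hypothesis; the result is not statistically significant at the 0.1 level.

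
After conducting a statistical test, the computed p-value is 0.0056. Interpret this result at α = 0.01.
Since p = 0.0056 < α = 0.01, reject H₀.
There is sufficient evidence to reject the null hypothesis; the result is statistically significant at the 0.01 level.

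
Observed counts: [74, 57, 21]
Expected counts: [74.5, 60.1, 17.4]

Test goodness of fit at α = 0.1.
Chi-square goodness of fit test:
H₀: observed counts match expected distribution
H₁: observed counts differ from expected distribution
df = k - 1 = 2
χ² = Σ(O - E)²/E
   = (74 - 74.5)²/74.5 + (57 - 60.1)²/60.1 + (21 - 17.4)²/17.4
   = 0.003 + 0.160 + 0.745
   = 0.91
p-value = 0.6351

Since p-value > α = 0.1, we fail to reject H₀.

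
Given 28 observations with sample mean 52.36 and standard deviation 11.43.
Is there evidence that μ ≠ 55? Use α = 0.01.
One-sample t-test:
H₀: μ = 55
H₁: μ ≠ 55
df = n - 1 = 27
t = (x̄ - μ₀) / (s/√n) = (52.36 - 55) / (11.43/√28) = -1.222
p-value = 0.2322

Since p-value > α = 0.01, we fail to reject H₀.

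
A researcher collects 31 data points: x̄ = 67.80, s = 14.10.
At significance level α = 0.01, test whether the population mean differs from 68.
One-sample t-test:
H₀: μ = 68
H₁: μ ≠ 68
df = n - 1 = 30
t = (x̄ - μ₀) / (s/√n) = (67.80 - 68) / (14.10/√31) = -0.079
p-value = 0.9376

Since p-value > α = 0.01, we fail to reject H₀.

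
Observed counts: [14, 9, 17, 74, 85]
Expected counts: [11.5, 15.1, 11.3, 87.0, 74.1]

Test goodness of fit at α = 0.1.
Chi-square goodness of fit test:
H₀: observed counts match expected distribution
H₁: observed counts differ from expected distribution
df = k - 1 = 4
χ² = Σ(O - E)²/E
   = (14 - 11.5)²/11.5 + (9 - 15.1)²/15.1 + (17 - 11.3)²/11.3 + (74 - 87.0)²/87.0 + (85 - 74.1)²/74.1
   = 0.543 + 2.464 + 2.875 + 1.943 + 1.603
   = 9.43
p-value = 0.0512

Since p-value < α = 0.1, we reject H₀.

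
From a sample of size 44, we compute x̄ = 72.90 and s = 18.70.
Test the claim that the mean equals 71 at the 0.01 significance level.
One-sample t-test:
H₀: μ = 71
H₁: μ ≠ 71
df = n - 1 = 43
t = (x̄ - μ₀) / (s/√n) = (72.90 - 71) / (18.70/√44) = 0.674
p-value = 0.5039

Since p-value > α = 0.01, we fail to reject H₀.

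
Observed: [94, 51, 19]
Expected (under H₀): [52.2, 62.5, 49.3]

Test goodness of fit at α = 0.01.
Chi-square goodness of fit test:
H₀: observed counts match expected distribution
H₁: observed counts differ from expected distribution
df = k - 1 = 2
χ² = Σ(O - E)²/E
   = (94 - 52.2)²/52.2 + (51 - 62.5)²/62.5 + (19 - 49.3)²/49.3
   = 33.472 + 2.116 + 18.623
   = 54.21
p-value < 0.0001

Since p-value < α = 0.01, we reject H₀.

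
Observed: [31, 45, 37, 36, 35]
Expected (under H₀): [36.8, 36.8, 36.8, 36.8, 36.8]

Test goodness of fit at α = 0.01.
Chi-square goodness of fit test:
H₀: observed counts match expected distribution
H₁: observed counts differ from expected distribution
df = k - 1 = 4
χ² = Σ(O - E)²/E
   = (31 - 36.8)²/36.8 + (45 - 36.8)²/36.8 + (37 - 36.8)²/36.8 + (36 - 36.8)²/36.8 + (35 - 36.8)²/36.8
   = 0.914 + 1.827 + 0.001 + 0.017 + 0.088
   = 2.85
p-value = 0.5836

Since p-value > α = 0.01, we fail to reject H₀.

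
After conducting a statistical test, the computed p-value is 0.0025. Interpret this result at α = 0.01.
Since p = 0.0025 < α = 0.01, reject H₀.
There is sufficient evidence to reject the null hypothesis; the result is statistically significant at the 0.01 level.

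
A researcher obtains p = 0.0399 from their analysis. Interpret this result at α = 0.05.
Since p = 0.0399 < α = 0.05, reject H₀.
There is sufficient evidence to reject the null hypothesis; the result is statistically significant at the 0.05 level.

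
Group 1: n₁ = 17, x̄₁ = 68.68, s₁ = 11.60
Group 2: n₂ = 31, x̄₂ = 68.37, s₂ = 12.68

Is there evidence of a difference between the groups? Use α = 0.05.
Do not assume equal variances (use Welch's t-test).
Welch's two-sample t-test:
H₀: μ₁ = μ₂
H₁: μ₁ ≠ μ₂
s₁²/n₁ = 11.60²/17 = 7.9153,  s₂²/n₂ = 12.68²/31 = 5.1865
SE = √(s₁²/n₁ + s₂²/n₂) = √(7.9153 + 5.1865) = 3.6196
df (Welch-Satterthwaite) = (s₁²/n₁ + s₂²/n₂)² / [(s₁²/n₁)²/(n₁-1) + (s₂²/n₂)²/(n₂-1)] ≈ 35.67
t = (x̄₁ - x̄₂) / SE = (68.68 - 68.37) / 3.6196 = 0.31 / 3.6196 = 0.086
p-value = 0.9322

Since p-value > α = 0.05, we fail to reject H₀.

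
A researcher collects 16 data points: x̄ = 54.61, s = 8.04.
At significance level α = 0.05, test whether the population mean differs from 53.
One-sample t-test:
H₀: μ = 53
H₁: μ ≠ 53
df = n - 1 = 15
t = (x̄ - μ₀) / (s/√n) = (54.61 - 53) / (8.04/√16) = 0.801
p-value = 0.4356

Since p-value > α = 0.05, we fail to reject H₀.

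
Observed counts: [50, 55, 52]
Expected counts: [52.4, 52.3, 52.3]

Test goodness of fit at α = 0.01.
Chi-square goodness of fit test:
H₀: observed counts match expected distribution
H₁: observed counts differ from expected distribution
df = k - 1 = 2
χ² = Σ(O - E)²/E
   = (50 - 52.4)²/52.4 + (55 - 52.3)²/52.3 + (52 - 52.3)²/52.3
   = 0.110 + 0.139 + 0.002
   = 0.25
p-value = 0.8820

Since p-value > α = 0.01, we fail to reject H₀.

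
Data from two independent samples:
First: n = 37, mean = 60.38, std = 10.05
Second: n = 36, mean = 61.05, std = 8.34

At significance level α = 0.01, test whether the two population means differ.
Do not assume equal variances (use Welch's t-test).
Welch's two-sample t-test:
H₀: μ₁ = μ₂
H₁: μ₁ ≠ μ₂
s₁²/n₁ = 10.05²/37 = 2.7298,  s₂²/n₂ = 8.34²/36 = 1.9321
SE = √(s₁²/n₁ + s₂²/n₂) = √(2.7298 + 1.9321) = 2.1591
df (Welch-Satterthwaite) = (s₁²/n₁ + s₂²/n₂)² / [(s₁²/n₁)²/(n₁-1) + (s₂²/n₂)²/(n₂-1)] ≈ 69.29
t = (x̄₁ - x̄₂) / SE = (60.38 - 61.05) / 2.1591 = -0.67 / 2.1591 = -0.310
p-value = 0.7573

Since p-value > α = 0.01, we fail to reject H₀.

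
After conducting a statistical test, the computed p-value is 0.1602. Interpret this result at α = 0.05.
Since p = 0.1602 > α = 0.05, fail to reject H₀.
There is insufficient evidence to reject the null hypothesis; the result is not statistically significant at the 0.05 level.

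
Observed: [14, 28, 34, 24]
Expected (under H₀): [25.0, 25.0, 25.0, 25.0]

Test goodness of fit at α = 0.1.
Chi-square goodness of fit test:
H₀: observed counts match expected distribution
H₁: observed counts differ from expected distribution
df = k - 1 = 3
χ² = Σ(O - E)²/E
   = (14 - 25.0)²/25.0 + (28 - 25.0)²/25.0 + (34 - 25.0)²/25.0 + (24 - 25.0)²/25.0
   = 4.840 + 0.360 + 3.240 + 0.040
   = 8.48
p-value = 0.0371

Since p-value < α = 0.1, we reject H₀.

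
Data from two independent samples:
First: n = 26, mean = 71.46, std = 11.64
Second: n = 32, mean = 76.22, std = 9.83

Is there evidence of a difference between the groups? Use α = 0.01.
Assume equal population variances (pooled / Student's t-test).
Student's two-sample t-test (equal variances):
H₀: μ₁ = μ₂
H₁: μ₁ ≠ μ₂
df = n₁ + n₂ - 2 = 56
Pooled variance s_p² = [(n₁-1)s₁² + (n₂-1)s₂²] / (n₁ + n₂ - 2) = [(25)(11.64²) + (31)(9.83²)] / 56 = 113.9774
SE = √(s_p²(1/n₁ + 1/n₂)) = √(113.9774 × (1/26 + 1/32)) = 2.8188
t = (x̄₁ - x̄₂) / SE = (71.46 - 76.22) / 2.8188 = -4.76 / 2.8188 = -1.689
p-value = 0.0968

Since p-value > α = 0.01, we fail to reject H₀.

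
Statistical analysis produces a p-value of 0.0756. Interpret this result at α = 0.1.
Since p = 0.0756 < α = 0.1, reject H₀.
There is sufficient evidence to reject the null hypothesis; the result is statistically significant at the 0.1 level.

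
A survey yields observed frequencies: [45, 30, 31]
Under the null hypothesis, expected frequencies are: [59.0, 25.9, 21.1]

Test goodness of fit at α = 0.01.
Chi-square goodness of fit test:
H₀: observed counts match expected distribution
H₁: observed counts differ from expected distribution
df = k - 1 = 2
χ² = Σ(O - E)²/E
   = (45 - 59.0)²/59.0 + (30 - 25.9)²/25.9 + (31 - 21.1)²/21.1
   = 3.322 + 0.649 + 4.645
   = 8.62
p-value = 0.0135

Since p-value > α = 0.01, we fail to reject H₀.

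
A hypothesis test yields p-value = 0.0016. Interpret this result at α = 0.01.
Since p = 0.0016 < α = 0.01, reject H₀.
There is sufficient evidence to reject the null hypothesis; the result is statistically significant at the 0.01 level.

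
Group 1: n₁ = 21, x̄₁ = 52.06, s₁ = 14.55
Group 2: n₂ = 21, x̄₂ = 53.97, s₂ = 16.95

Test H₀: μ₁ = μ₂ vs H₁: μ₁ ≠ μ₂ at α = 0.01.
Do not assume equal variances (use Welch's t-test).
Welch's two-sample t-test:
H₀: μ₁ = μ₂
H₁: μ₁ ≠ μ₂
s₁²/n₁ = 14.55²/21 = 10.0811,  s₂²/n₂ = 16.95²/21 = 13.6811
SE = √(s₁²/n₁ + s₂²/n₂) = √(10.0811 + 13.6811) = 4.8746
df (Welch-Satterthwaite) = (s₁²/n₁ + s₂²/n₂)² / [(s₁²/n₁)²/(n₁-1) + (s₂²/n₂)²/(n₂-1)] ≈ 39.10
t = (x̄₁ - x̄₂) / SE = (52.06 - 53.97) / 4.8746 = -1.91 / 4.8746 = -0.392
p-value = 0.6973

Since p-value > α = 0.01, we fail to reject H₀.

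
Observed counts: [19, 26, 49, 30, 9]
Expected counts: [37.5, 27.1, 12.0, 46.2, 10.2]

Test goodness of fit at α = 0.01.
Chi-square goodness of fit test:
H₀: observed counts match expected distribution
H₁: observed counts differ from expected distribution
df = k - 1 = 4
χ² = Σ(O - E)²/E
   = (19 - 37.5)²/37.5 + (26 - 27.1)²/27.1 + (49 - 12.0)²/12.0 + (30 - 46.2)²/46.2 + (9 - 10.2)²/10.2
   = 9.127 + 0.045 + 114.083 + 5.681 + 0.141
   = 129.08
p-value < 0.0001

Since p-value < α = 0.01, we reject H₀.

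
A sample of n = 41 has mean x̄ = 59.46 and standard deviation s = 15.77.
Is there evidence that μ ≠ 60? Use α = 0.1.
One-sample t-test:
H₀: μ = 60
H₁: μ ≠ 60
df = n - 1 = 40
t = (x̄ - μ₀) / (s/√n) = (59.46 - 60) / (15.77/√41) = -0.219
p-value = 0.8276

Since p-value > α = 0.1, we fail to reject H₀.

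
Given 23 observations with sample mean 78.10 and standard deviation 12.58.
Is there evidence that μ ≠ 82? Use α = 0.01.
One-sample t-test:
H₀: μ = 82
H₁: μ ≠ 82
df = n - 1 = 22
t = (x̄ - μ₀) / (s/√n) = (78.10 - 82) / (12.58/√23) = -1.487
p-value = 0.1513

Since p-value > α = 0.01, we fail to reject H₀.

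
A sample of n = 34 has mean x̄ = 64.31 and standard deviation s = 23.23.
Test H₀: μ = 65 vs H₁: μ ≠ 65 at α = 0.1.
One-sample t-test:
H₀: μ = 65
H₁: μ ≠ 65
df = n - 1 = 33
t = (x̄ - μ₀) / (s/√n) = (64.31 - 65) / (23.23/√34) = -0.173
p-value = 0.8636

Since p-value > α = 0.1, we fail to reject H₀.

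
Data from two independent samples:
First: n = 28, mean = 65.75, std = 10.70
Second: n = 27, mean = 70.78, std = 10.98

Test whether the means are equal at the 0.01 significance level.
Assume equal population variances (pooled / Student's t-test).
Student's two-sample t-test (equal variances):
H₀: μ₁ = μ₂
H₁: μ₁ ≠ μ₂
df = n₁ + n₂ - 2 = 53
Pooled variance s_p² = [(n₁-1)s₁² + (n₂-1)s₂²] / (n₁ + n₂ - 2) = [(27)(10.70²) + (26)(10.98²)] / 53 = 117.4679
SE = √(s_p²(1/n₁ + 1/n₂)) = √(117.4679 × (1/28 + 1/27)) = 2.9233
t = (x̄₁ - x̄₂) / SE = (65.75 - 70.78) / 2.9233 = -5.03 / 2.9233 = -1.721
p-value = 0.0912

Since p-value > α = 0.01, we fail to reject H₀.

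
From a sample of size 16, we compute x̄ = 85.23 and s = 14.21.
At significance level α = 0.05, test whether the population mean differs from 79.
One-sample t-test:
H₀: μ = 79
H₁: μ ≠ 79
df = n - 1 = 15
t = (x̄ - μ₀) / (s/√n) = (85.23 - 79) / (14.21/√16) = 1.754
p-value = 0.0999

Since p-value > α = 0.05, we fail to reject H₀.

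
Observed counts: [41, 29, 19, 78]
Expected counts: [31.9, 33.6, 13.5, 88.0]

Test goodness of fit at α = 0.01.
Chi-square goodness of fit test:
H₀: observed counts match expected distribution
H₁: observed counts differ from expected distribution
df = k - 1 = 3
χ² = Σ(O - E)²/E
   = (41 - 31.9)²/31.9 + (29 - 33.6)²/33.6 + (19 - 13.5)²/13.5 + (78 - 88.0)²/88.0
   = 2.596 + 0.630 + 2.241 + 1.136
   = 6.60
p-value = 0.0857

Since p-value > α = 0.01, we fail to reject H₀.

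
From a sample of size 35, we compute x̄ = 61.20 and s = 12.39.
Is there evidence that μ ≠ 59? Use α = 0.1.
One-sample t-test:
H₀: μ = 59
H₁: μ ≠ 59
df = n - 1 = 34
t = (x̄ - μ₀) / (s/√n) = (61.20 - 59) / (12.39/√35) = 1.050
p-value = 0.3009

Since p-value > α = 0.1, we fail to reject H₀.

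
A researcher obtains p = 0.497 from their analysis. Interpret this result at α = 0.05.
Since p = 0.497 > α = 0.05, fail to reject H₀.
There is insufficient evidence to reject the null hypothesis; the result is not statistically significant at the 0.05 level.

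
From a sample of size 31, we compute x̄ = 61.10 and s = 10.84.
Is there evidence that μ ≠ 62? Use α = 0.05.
One-sample t-test:
H₀: μ = 62
H₁: μ ≠ 62
df = n - 1 = 30
t = (x̄ - μ₀) / (s/√n) = (61.10 - 62) / (10.84/√31) = -0.462
p-value = 0.6472

Since p-value > α = 0.05, we fail to reject H₀.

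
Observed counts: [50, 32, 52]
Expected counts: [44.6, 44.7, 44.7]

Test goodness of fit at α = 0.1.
Chi-square goodness of fit test:
H₀: observed counts match expected distribution
H₁: observed counts differ from expected distribution
df = k - 1 = 2
χ² = Σ(O - E)²/E
   = (50 - 44.6)²/44.6 + (32 - 44.7)²/44.7 + (52 - 44.7)²/44.7
   = 0.654 + 3.608 + 1.192
   = 5.45
p-value = 0.0654

Since p-value < α = 0.1, we reject H₀.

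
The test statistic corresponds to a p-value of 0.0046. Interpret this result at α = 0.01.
Since p = 0.0046 < α = 0.01, reject H₀.
There is sufficient evidence to reject the null hypothesis; the result is statistically significant at the 0.01 level.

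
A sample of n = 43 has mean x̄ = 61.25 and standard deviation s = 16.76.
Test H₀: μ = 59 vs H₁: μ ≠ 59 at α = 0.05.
One-sample t-test:
H₀: μ = 59
H₁: μ ≠ 59
df = n - 1 = 42
t = (x̄ - μ₀) / (s/√n) = (61.25 - 59) / (16.76/√43) = 0.880
p-value = 0.3837

Since p-value > α = 0.05, we fail to reject H₀.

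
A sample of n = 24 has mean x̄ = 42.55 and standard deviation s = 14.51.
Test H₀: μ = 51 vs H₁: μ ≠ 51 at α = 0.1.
One-sample t-test:
H₀: μ = 51
H₁: μ ≠ 51
df = n - 1 = 23
t = (x̄ - μ₀) / (s/√n) = (42.55 - 51) / (14.51/√24) = -2.853
p-value = 0.0090

Since p-value < α = 0.1, we reject H₀.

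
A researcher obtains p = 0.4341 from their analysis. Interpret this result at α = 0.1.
Since p = 0.4341 > α = 0.1, fail to reject H₀.
There is insufficient evidence to reject the null hypothesis; the result is not statistically significant at the 0.1 level.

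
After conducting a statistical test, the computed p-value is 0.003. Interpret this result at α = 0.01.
Since p = 0.003 < α = 0.01, reject H₀.
There is sufficient evidence to reject the null hypothesis; the result is statistically significant at the 0.01 level.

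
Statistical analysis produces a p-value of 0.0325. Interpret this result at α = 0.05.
Since p = 0.0325 < α = 0.05, reject H₀.
There is sufficient evidence to reject the null hypothesis; the result is statistically significant at the 0.05 level.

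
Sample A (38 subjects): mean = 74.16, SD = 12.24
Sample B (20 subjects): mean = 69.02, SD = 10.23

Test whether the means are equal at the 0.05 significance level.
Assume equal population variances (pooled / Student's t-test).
Student's two-sample t-test (equal variances):
H₀: μ₁ = μ₂
H₁: μ₁ ≠ μ₂
df = n₁ + n₂ - 2 = 56
Pooled variance s_p² = [(n₁-1)s₁² + (n₂-1)s₂²] / (n₁ + n₂ - 2) = [(37)(12.24²) + (19)(10.23²)] / 56 = 134.4939
SE = √(s_p²(1/n₁ + 1/n₂)) = √(134.4939 × (1/38 + 1/20)) = 3.2037
t = (x̄₁ - x̄₂) / SE = (74.16 - 69.02) / 3.2037 = 5.14 / 3.2037 = 1.604
p-value = 0.1143

Since p-value > α = 0.05, we fail to reject H₀.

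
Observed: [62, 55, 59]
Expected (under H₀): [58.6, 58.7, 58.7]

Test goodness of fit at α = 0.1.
Chi-square goodness of fit test:
H₀: observed counts match expected distribution
H₁: observed counts differ from expected distribution
df = k - 1 = 2
χ² = Σ(O - E)²/E
   = (62 - 58.6)²/58.6 + (55 - 58.7)²/58.7 + (59 - 58.7)²/58.7
   = 0.197 + 0.233 + 0.002
   = 0.43
p-value = 0.8057

Since p-value > α = 0.1, we fail to reject H₀.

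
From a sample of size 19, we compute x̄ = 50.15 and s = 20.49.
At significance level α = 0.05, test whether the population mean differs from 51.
One-sample t-test:
H₀: μ = 51
H₁: μ ≠ 51
df = n - 1 = 18
t = (x̄ - μ₀) / (s/√n) = (50.15 - 51) / (20.49/√19) = -0.181
p-value = 0.8585

Since p-value > α = 0.05, we fail to reject H₀.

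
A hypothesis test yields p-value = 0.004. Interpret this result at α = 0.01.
Since p = 0.004 < α = 0.01, reject H₀.
There is sufficient evidence to reject the null hypothesis; the result is statistically significant at the 0.01 level.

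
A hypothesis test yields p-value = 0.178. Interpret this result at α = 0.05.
Since p = 0.178 > α = 0.05, fail to reject H₀.
There is insufficient evidence to reject the null hypothesis; the result is not statistically significant at the 0.05 level.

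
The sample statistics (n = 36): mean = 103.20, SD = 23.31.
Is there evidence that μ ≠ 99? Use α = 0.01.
One-sample t-test:
H₀: μ = 99
H₁: μ ≠ 99
df = n - 1 = 35
t = (x̄ - μ₀) / (s/√n) = (103.20 - 99) / (23.31/√36) = 1.081
p-value = 0.2871

Since p-value > α = 0.01, we fail to reject H₀.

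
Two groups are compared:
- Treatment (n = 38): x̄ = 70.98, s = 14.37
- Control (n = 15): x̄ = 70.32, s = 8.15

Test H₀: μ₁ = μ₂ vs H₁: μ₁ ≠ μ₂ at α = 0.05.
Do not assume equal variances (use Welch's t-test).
Welch's two-sample t-test:
H₀: μ₁ = μ₂
H₁: μ₁ ≠ μ₂
s₁²/n₁ = 14.37²/38 = 5.4341,  s₂²/n₂ = 8.15²/15 = 4.4282
SE = √(s₁²/n₁ + s₂²/n₂) = √(5.4341 + 4.4282) = 3.1404
df (Welch-Satterthwaite) = (s₁²/n₁ + s₂²/n₂)² / [(s₁²/n₁)²/(n₁-1) + (s₂²/n₂)²/(n₂-1)] ≈ 44.24
t = (x̄₁ - x̄₂) / SE = (70.98 - 70.32) / 3.1404 = 0.66 / 3.1404 = 0.210
p-value = 0.8345

Since p-value > α = 0.05, we fail to reject H₀.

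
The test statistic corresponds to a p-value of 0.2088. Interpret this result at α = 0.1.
Since p = 0.2088 > α = 0.1, fail to reject H₀.
There is insufficient evidence to reject the null hypothesis; the result is not statistically significant at the 0.1 level.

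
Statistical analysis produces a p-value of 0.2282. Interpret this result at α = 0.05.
Since p = 0.2282 > α = 0.05, fail to reject H₀.
There is insufficient evidence to reject the null hypothesis; the result is not statistically significant at the 0.05 level.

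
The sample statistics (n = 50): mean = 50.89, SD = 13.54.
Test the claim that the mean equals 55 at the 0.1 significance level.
One-sample t-test:
H₀: μ = 55
H₁: μ ≠ 55
df = n - 1 = 49
t = (x̄ - μ₀) / (s/√n) = (50.89 - 55) / (13.54/√50) = -2.146
p-value = 0.0368

Since p-value < α = 0.1, we reject H₀.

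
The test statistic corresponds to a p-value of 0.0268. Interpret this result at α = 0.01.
Since p = 0.0268 > α = 0.01, fail to reject H₀.
There is insufficient evidence to reject the null hypothesis; the result is not statistically significant at the 0.01 level.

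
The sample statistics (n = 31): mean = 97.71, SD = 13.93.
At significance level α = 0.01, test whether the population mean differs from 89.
One-sample t-test:
H₀: μ = 89
H₁: μ ≠ 89
df = n - 1 = 30
t = (x̄ - μ₀) / (s/√n) = (97.71 - 89) / (13.93/√31) = 3.481
p-value = 0.0016

Since p-value < α = 0.01, we reject H₀.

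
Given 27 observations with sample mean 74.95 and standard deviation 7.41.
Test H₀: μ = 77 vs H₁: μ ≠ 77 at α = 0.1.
One-sample t-test:
H₀: μ = 77
H₁: μ ≠ 77
df = n - 1 = 26
t = (x̄ - μ₀) / (s/√n) = (74.95 - 77) / (7.41/√27) = -1.438
p-value = 0.1625

Since p-value > α = 0.1, we fail to reject H₀.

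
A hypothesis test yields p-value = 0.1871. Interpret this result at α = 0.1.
Since p = 0.1871 > α = 0.1, fail to reject H₀.
There is insufficient evidence to reject the null hypothesis; the result is not statistically significant at the 0.1 level.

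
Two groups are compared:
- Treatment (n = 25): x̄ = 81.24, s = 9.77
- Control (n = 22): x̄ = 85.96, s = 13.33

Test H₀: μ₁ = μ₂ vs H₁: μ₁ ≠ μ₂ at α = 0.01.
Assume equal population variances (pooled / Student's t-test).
Student's two-sample t-test (equal variances):
H₀: μ₁ = μ₂
H₁: μ₁ ≠ μ₂
df = n₁ + n₂ - 2 = 45
Pooled variance s_p² = [(n₁-1)s₁² + (n₂-1)s₂²] / (n₁ + n₂ - 2) = [(24)(9.77²) + (21)(13.33²)] / 45 = 133.8297
SE = √(s_p²(1/n₁ + 1/n₂)) = √(133.8297 × (1/25 + 1/22)) = 3.3818
t = (x̄₁ - x̄₂) / SE = (81.24 - 85.96) / 3.3818 = -4.72 / 3.3818 = -1.396
p-value = 0.1696

Since p-value > α = 0.01, we fail to reject H₀.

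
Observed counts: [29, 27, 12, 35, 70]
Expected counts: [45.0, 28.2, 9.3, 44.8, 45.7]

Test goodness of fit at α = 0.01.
Chi-square goodness of fit test:
H₀: observed counts match expected distribution
H₁: observed counts differ from expected distribution
df = k - 1 = 4
χ² = Σ(O - E)²/E
   = (29 - 45.0)²/45.0 + (27 - 28.2)²/28.2 + (12 - 9.3)²/9.3 + (35 - 44.8)²/44.8 + (70 - 45.7)²/45.7
   = 5.689 + 0.051 + 0.784 + 2.144 + 12.921
   = 21.59
p-value = 0.0002

Since p-value < α = 0.01, we reject H₀.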